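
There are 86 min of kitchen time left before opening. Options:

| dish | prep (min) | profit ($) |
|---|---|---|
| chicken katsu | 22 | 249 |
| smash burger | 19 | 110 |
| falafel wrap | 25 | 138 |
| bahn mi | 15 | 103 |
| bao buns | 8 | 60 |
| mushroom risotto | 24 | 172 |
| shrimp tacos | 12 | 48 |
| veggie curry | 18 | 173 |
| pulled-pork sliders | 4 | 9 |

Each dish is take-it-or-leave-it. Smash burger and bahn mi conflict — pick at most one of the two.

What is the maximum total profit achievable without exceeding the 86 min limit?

706

Greedy by ratio would take chicken katsu + bao buns + mushroom risotto + shrimp tacos + veggie curry: 84 min used, total 702.
Replace bao buns and shrimp tacos with bahn mi + pulled-pork sliders: the trade gains 4 net, giving 706 at 83 min.
An exhaustive check of the 512 subsets confirms 706.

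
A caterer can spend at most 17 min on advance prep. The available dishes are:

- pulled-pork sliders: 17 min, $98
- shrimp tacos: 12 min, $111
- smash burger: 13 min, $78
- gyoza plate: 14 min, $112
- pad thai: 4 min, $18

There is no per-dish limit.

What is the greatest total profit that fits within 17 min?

129

Best packing: shrimp tacos + pad thai — 16 min, 129 total.
That's the maximum — no swap from here does better than 129.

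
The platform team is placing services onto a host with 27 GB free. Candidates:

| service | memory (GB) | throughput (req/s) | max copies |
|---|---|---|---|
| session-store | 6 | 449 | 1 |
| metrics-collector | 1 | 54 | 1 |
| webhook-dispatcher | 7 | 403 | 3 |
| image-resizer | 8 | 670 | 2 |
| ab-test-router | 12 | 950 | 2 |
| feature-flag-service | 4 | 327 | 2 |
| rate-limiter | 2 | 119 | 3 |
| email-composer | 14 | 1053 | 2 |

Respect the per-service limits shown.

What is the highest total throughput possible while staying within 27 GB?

2170

A density-first pass picks metrics-collector + 2×image-resizer + 2×feature-flag-service + rate-limiter — 2167 at 27 GB.
Replace feature-flag-service and rate-limiter with session-store: the trade gains 3 net, giving 2170 at 27 GB.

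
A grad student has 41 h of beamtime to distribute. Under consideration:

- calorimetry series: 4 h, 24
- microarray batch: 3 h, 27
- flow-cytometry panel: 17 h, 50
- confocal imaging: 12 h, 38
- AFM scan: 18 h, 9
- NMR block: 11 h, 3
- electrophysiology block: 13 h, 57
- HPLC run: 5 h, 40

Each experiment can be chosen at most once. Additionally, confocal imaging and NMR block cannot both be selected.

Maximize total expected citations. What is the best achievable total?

Density check — microarray batch 9.00, HPLC run 8.00, calorimetry series 6.00 are the best per h.
Best packing: calorimetry series + microarray batch + confocal imaging + electrophysiology block + HPLC run — 37 h, 186 total.
Runner-up calorimetry series + microarray batch + flow-cytometry panel + confocal imaging + HPLC run tops out at 179.

186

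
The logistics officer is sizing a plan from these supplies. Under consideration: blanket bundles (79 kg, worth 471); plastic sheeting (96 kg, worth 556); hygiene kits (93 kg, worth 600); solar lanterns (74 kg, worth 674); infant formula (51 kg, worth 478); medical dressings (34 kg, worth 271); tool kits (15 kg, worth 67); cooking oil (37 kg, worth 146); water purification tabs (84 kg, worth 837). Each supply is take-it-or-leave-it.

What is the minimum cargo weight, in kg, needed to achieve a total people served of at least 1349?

Minimise kg subject to total people served ≥ 1349.
infant formula + tool kits + water purification tabs reaches 1382 using 150 kg.
No combination under 150 kg hits 1349.

150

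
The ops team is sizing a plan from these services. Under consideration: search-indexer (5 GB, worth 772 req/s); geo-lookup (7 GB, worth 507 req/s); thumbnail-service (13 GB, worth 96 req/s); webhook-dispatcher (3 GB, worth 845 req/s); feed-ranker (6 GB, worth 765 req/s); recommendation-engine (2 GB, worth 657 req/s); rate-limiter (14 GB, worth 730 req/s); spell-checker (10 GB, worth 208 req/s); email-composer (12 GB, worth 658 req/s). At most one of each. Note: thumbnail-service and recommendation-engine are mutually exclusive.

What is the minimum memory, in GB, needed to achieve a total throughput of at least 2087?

10

Look for the lowest-memory combination reaching 2087.
search-indexer + webhook-dispatcher + recommendation-engine reaches 2274 using 10 GB.
Below 10 GB the best achievable stays under 2087.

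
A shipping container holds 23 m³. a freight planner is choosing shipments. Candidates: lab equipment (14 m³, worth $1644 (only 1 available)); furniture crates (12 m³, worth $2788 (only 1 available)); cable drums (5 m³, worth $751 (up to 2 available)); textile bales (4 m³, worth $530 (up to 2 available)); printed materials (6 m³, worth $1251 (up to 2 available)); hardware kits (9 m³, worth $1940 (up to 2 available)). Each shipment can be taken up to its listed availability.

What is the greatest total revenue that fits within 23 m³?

The ratio heuristic lands on furniture crates + hardware kits (4728) but leaves 2 m³ idle.
Dropping hardware kits frees 9 m³; slotting in cable drums + printed materials (11 m³) lifts the total to 4790 at 23 m³.
Nothing else within 23 m³ beats 4790.

4790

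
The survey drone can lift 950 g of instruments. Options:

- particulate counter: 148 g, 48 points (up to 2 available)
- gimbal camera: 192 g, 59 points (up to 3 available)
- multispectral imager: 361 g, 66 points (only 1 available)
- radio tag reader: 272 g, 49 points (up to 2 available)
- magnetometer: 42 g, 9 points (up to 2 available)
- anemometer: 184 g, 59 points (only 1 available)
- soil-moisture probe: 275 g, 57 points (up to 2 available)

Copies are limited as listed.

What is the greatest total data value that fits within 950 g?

293

Greedy by ratio would take 2×particulate counter + 2×gimbal camera + 2×magnetometer + anemometer: 948 g used, total 291.
Replace particulate counter and magnetometer with gimbal camera: the trade gains 2 net, giving 293 at 950 g.
Every other selection either busts 950 g or exceeds an availability limit or fails to beat 293.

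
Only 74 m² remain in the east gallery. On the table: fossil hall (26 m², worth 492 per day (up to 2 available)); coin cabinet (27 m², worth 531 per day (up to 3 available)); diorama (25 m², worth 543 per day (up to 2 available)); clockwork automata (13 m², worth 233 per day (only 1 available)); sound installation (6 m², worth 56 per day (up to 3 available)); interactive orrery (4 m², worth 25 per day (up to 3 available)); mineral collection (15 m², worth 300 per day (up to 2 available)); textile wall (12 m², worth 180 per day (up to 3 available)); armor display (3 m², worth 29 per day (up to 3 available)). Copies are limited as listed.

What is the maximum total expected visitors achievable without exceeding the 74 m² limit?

2×diorama + mineral collection + 3×armor display uses 74 of the 74 m² and totals 1473.

1473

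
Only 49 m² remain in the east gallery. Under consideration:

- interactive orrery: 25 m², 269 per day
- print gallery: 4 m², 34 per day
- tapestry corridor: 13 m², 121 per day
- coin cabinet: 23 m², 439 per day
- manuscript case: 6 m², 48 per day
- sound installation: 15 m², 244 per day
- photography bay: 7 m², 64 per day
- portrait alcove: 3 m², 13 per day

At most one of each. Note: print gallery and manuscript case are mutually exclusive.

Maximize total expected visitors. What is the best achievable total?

By expected visitors per m²: coin cabinet 19.09, sound installation 16.27, interactive orrery 10.76, tapestry corridor 9.31 lead.
Taking print gallery + coin cabinet + sound installation + photography bay: 49 m² used, 781 in expected visitors.
An exhaustive check of the 256 subsets confirms 781.

781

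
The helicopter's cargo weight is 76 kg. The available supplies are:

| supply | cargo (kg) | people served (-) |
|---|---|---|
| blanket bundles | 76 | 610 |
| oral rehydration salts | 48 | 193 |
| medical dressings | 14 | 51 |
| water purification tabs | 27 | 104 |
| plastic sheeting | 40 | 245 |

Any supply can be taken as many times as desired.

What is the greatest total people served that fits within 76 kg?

610

Ranking by ratio (people served/kg): blanket bundles 8.03, plastic sheeting 6.12, oral rehydration salts 4.02, water purification tabs 3.85.
Best packing: blanket bundles — 76 kg, 610 total.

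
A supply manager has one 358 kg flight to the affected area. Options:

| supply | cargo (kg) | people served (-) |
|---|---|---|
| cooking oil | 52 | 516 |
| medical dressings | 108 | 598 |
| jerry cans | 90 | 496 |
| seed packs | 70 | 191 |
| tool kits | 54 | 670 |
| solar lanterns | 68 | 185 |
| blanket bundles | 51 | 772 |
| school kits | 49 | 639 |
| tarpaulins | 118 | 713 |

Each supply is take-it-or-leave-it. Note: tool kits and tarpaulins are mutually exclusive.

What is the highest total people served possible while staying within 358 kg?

By people served per kg: blanket bundles 15.14, school kits 13.04, tool kits 12.41, cooking oil 9.92 lead.
Taking cooking oil + medical dressings + tool kits + blanket bundles + school kits: 314 kg used, 3195 in people served.
No other feasible combination exceeds 3195.

3195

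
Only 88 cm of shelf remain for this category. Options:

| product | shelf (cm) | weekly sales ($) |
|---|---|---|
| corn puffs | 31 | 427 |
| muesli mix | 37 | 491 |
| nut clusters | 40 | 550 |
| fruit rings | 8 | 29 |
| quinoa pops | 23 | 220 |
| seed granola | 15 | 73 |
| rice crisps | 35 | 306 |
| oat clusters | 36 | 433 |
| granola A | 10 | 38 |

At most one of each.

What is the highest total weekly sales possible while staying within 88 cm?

Density check — corn puffs 13.77, nut clusters 13.75, muesli mix 13.27, oat clusters 12.03 are the best per cm.
Filling by ratio: corn puffs + nut clusters + seed granola for 1050, with 2 cm left unused.
Dropping corn puffs and seed granola frees 46 cm; slotting in muesli mix + granola A (47 cm) lifts the total to 1079 at 87 cm.
Runner-up muesli mix + nut clusters + fruit rings tops out at 1070.

1079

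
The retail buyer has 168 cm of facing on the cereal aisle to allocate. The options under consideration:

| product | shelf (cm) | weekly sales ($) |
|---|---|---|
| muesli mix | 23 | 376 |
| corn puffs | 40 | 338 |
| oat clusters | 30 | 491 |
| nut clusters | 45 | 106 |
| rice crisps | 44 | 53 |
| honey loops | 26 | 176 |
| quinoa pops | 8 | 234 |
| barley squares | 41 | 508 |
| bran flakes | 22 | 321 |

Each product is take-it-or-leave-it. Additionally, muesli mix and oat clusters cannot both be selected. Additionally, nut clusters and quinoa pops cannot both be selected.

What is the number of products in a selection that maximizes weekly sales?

6

The maximum weekly sales within 168 cm is 2068.
For example corn puffs + oat clusters + honey loops + quinoa pops + barley squares + bran flakes achieves it, using 167 cm.
All optima have 6 products.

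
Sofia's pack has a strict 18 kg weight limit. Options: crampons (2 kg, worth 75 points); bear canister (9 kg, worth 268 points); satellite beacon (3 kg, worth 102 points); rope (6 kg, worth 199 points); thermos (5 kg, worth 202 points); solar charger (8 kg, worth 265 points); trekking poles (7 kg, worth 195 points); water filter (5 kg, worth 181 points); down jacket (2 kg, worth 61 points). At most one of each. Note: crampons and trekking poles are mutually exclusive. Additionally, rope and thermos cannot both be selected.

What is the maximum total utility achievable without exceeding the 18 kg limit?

648

Density check — thermos 40.40, crampons 37.50, water filter 36.20, satellite beacon 34.00 are the best per kg.
Taking the top-ratio items first gives crampons + satellite beacon + thermos + water filter + down jacket for 621 (17 kg).
The 7 kg tied up in crampons and satellite beacon and down jacket is better spent on solar charger — total rises to 648 (18 kg).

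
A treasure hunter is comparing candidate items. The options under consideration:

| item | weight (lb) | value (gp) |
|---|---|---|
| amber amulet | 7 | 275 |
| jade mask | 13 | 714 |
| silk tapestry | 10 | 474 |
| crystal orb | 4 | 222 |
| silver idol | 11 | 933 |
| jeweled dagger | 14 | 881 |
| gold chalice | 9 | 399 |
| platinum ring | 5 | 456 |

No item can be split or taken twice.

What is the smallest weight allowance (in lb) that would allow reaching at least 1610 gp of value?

Minimise lb subject to total value ≥ 1610.
crystal orb + silver idol + platinum ring: 1611 value at 20 lb.
Any bundle with less than 20 lb falls short of 1610.

20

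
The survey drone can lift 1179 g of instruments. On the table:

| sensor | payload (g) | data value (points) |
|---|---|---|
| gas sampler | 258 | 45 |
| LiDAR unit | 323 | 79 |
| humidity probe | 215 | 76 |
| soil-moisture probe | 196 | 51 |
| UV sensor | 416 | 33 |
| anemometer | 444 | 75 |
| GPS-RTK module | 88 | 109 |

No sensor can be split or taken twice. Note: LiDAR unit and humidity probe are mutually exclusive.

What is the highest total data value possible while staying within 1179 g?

314

By data value per g: GPS-RTK module 1.24, humidity probe 0.35, soil-moisture probe 0.26 lead.
Gas sampler + humidity probe + soil-moisture probe + UV sensor + GPS-RTK module uses 1173 of the 1179 g and totals 314.
Every other selection either busts 1179 g or breaks a pairing rule or fails to beat 314.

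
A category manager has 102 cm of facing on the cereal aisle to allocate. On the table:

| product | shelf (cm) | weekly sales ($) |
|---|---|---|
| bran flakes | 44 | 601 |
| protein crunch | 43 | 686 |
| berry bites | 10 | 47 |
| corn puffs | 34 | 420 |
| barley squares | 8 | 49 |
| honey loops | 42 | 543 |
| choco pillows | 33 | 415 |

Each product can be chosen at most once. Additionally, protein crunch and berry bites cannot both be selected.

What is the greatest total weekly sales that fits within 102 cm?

1336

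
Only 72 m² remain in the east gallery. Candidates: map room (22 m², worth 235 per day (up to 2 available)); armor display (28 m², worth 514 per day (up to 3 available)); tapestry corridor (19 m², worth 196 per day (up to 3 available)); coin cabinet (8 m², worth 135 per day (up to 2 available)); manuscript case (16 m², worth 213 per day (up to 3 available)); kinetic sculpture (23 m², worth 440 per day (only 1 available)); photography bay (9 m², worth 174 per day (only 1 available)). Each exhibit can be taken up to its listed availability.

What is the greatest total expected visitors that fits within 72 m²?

1298

Ranking by ratio (expected visitors/m²): photography bay 19.33, kinetic sculpture 19.13, armor display 18.36, coin cabinet 16.88.
Greedy by ratio would take armor display + coin cabinet + kinetic sculpture + photography bay: 68 m² used, total 1263.
The 32 m² tied up in kinetic sculpture and photography bay is better spent on armor display + coin cabinet — total rises to 1298 (72 m²).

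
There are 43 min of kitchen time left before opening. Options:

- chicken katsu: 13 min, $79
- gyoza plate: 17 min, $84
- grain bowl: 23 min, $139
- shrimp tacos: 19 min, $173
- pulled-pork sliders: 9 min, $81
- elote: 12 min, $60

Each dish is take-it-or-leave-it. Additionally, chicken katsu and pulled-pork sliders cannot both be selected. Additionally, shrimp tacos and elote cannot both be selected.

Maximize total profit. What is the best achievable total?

Grain bowl + shrimp tacos uses 42 of the 43 min and totals 312.
Runner-up gyoza plate + shrimp tacos tops out at 257.

312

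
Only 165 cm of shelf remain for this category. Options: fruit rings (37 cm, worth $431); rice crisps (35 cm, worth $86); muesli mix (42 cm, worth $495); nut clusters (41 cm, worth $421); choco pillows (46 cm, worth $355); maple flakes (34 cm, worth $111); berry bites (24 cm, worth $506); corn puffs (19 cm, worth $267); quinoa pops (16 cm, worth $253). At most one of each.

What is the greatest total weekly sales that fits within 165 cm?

2120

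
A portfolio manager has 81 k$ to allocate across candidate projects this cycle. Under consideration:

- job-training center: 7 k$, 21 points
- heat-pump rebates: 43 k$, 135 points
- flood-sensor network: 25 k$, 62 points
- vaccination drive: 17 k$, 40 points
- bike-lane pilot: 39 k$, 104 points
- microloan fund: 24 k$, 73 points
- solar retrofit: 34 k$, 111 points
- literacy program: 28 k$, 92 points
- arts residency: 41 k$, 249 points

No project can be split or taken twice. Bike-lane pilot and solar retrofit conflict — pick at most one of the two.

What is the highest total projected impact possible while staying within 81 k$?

Ranking by ratio (projected impact/k$): arts residency 6.07, literacy program 3.29, solar retrofit 3.26.
Taking job-training center + literacy program + arts residency: 76 k$ used, 362 in projected impact.

362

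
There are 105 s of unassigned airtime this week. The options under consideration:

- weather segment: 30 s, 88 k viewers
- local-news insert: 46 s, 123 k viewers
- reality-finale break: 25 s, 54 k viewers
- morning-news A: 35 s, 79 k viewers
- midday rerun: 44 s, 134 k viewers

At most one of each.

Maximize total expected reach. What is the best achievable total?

Weather segment + reality-finale break + midday rerun uses 99 of the 105 s and totals 276.

276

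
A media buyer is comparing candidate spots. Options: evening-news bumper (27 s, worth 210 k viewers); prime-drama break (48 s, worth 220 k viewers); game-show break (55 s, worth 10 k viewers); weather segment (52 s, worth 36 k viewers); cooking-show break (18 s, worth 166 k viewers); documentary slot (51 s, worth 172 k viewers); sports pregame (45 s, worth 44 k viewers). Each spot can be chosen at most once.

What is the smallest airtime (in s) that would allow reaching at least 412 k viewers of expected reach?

75

Need the lightest bundle worth ≥ 412.
Taking evening-news bumper + prime-drama break gives 430 (≥ 412) for 75 s.
Below 75 s the best achievable stays under 412.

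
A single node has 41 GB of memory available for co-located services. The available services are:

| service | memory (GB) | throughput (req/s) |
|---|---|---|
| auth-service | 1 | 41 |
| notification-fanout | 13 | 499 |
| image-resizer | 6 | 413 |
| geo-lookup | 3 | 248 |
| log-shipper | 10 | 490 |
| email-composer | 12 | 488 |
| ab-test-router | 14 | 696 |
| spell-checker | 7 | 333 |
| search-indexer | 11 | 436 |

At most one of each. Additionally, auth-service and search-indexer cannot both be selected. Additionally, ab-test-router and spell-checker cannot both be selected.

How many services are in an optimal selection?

4

Optimal total is 2035.
One optimal bundle: image-resizer + log-shipper + ab-test-router + search-indexer (41 GB).
All optima have 4 services.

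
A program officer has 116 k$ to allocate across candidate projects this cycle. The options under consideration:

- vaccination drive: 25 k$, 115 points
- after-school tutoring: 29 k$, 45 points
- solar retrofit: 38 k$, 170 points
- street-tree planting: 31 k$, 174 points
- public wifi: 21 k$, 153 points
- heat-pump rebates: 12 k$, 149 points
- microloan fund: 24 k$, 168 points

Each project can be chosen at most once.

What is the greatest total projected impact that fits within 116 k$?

Ranking by ratio (projected impact/k$): heat-pump rebates 12.42, public wifi 7.29, microloan fund 7.00, street-tree planting 5.61.
Best packing: vaccination drive + street-tree planting + public wifi + heat-pump rebates + microloan fund — 113 k$, 759 total.

759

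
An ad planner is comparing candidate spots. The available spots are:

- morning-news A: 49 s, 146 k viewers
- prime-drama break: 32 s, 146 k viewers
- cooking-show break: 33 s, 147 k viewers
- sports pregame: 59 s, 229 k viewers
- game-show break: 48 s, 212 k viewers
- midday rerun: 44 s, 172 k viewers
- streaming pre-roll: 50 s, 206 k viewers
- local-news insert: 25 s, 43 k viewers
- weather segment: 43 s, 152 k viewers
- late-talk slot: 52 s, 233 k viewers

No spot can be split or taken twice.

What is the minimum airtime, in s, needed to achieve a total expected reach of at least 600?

Minimise s subject to total expected reach ≥ 600.
prime-drama break + sports pregame + late-talk slot reaches 608 using 143 s.
Any bundle with less than 143 s falls short of 600.

143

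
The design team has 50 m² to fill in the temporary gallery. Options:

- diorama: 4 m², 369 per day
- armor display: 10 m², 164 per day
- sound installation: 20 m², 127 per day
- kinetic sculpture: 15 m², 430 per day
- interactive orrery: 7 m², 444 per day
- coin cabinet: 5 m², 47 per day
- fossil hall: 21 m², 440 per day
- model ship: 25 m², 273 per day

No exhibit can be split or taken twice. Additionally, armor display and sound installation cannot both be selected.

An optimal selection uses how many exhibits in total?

Optimal total is 1683.
One optimal bundle: diorama + kinetic sculpture + interactive orrery + fossil hall (47 m²).
Any selection reaching 1683 contains exactly 4 exhibits.

4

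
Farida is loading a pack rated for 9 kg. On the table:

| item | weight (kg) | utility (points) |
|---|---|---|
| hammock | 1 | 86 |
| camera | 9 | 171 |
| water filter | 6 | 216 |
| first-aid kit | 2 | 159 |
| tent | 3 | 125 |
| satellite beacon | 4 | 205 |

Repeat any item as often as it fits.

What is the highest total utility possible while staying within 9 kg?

774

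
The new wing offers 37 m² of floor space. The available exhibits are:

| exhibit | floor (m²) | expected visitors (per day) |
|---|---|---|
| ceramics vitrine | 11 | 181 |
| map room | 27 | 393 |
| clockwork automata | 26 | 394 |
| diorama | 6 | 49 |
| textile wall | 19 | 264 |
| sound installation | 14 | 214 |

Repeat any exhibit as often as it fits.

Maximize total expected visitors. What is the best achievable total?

The ratio heuristic lands on 3×ceramics vitrine (543) but leaves 4 m² idle.
Replace ceramics vitrine with sound installation: the trade gains 33 net, giving 576 at 36 m².
The spare 1 m² is too small for any remaining exhibit, and no exchange beats 576.

576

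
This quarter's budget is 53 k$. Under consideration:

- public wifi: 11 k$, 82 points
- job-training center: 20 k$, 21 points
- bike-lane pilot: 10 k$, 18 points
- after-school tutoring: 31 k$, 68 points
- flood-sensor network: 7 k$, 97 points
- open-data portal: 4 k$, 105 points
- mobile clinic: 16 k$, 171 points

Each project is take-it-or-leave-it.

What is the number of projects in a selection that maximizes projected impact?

5

Optimal total is 473.
public wifi + bike-lane pilot + flood-sensor network + open-data portal + mobile clinic hits 473 at 48 k$.
All optima have 5 projects.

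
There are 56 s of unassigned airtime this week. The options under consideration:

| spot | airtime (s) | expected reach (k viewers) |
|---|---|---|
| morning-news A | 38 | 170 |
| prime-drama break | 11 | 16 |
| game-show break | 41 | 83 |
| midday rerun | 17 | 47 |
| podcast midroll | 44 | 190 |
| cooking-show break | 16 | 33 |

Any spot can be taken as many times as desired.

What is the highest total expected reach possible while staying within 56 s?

By expected reach per s: morning-news A 4.47, podcast midroll 4.32, midday rerun 2.76, cooking-show break 2.06 lead.
Taking morning-news A + midday rerun: 55 s used, 217 in expected reach.
No other feasible combination exceeds 217.

217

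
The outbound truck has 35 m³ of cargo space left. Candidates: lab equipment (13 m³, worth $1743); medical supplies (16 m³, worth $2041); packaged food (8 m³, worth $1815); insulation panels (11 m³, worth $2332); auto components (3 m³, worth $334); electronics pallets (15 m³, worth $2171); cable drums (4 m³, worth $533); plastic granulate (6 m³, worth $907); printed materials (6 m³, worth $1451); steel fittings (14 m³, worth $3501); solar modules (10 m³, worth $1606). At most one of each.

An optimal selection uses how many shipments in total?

4

Best achievable revenue is 7817.
insulation panels + cable drums + printed materials + steel fittings hits 7817 at 35 m³.
All optima have 4 shipments.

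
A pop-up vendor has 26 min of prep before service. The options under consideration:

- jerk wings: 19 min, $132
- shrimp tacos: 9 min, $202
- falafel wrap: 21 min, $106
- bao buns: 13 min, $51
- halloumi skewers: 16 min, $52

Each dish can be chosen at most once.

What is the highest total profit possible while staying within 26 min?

254

Taking the top-ratio dishes first gives shrimp tacos + bao buns for 253 (22 min).
Replace bao buns with halloumi skewers: the trade gains 1 net, giving 254 at 25 min.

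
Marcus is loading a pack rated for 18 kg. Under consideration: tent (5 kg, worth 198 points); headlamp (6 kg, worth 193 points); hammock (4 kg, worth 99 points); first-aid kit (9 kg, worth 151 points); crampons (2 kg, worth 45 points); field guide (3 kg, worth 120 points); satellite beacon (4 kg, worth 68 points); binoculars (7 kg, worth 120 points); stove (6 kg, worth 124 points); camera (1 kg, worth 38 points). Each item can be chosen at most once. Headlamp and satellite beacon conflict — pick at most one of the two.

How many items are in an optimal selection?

4

Best achievable utility is 610.
One optimal bundle: tent + headlamp + hammock + field guide (18 kg).
All optima have 4 items.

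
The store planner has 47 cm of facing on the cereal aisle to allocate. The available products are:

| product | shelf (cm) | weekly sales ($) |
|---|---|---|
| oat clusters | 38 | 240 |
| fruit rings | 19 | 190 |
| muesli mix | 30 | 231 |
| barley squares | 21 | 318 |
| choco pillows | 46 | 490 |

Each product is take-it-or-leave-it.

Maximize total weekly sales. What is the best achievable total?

508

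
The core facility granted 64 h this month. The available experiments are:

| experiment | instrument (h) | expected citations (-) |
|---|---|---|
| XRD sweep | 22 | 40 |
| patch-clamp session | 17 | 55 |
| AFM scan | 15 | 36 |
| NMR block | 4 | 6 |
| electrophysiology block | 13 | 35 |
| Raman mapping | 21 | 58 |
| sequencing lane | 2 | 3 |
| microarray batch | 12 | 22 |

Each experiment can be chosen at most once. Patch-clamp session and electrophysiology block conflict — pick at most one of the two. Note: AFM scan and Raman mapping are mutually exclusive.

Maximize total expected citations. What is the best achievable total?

159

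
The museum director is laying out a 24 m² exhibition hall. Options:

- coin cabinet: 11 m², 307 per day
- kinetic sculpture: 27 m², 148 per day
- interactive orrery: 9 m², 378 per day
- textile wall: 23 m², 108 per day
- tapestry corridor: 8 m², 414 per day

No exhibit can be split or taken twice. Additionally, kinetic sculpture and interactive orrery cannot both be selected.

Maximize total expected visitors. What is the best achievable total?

792

Taking interactive orrery + tapestry corridor: 17 m² used, 792 in expected visitors.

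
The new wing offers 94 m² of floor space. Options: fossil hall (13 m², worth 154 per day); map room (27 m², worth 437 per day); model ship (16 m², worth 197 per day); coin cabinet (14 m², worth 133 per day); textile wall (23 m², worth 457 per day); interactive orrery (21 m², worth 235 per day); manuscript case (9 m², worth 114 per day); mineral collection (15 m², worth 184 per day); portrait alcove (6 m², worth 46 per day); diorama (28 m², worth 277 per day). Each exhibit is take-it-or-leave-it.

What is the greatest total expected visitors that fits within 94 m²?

1429

The ratio heuristic lands on map room + model ship + textile wall + manuscript case + mineral collection (1389) but leaves 4 m² idle.
Dropping manuscript case frees 9 m²; slotting in fossil hall (13 m²) lifts the total to 1429 at 94 m².
Every other selection either busts 94 m² or fails to beat 1429.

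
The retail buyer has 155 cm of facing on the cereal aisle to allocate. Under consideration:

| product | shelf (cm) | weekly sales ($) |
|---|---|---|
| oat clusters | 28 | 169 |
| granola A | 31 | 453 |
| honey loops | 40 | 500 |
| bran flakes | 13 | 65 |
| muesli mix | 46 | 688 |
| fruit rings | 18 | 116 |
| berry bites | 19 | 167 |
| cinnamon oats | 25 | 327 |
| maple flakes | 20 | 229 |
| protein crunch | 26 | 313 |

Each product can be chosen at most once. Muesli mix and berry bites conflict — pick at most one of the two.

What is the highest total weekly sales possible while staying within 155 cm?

2033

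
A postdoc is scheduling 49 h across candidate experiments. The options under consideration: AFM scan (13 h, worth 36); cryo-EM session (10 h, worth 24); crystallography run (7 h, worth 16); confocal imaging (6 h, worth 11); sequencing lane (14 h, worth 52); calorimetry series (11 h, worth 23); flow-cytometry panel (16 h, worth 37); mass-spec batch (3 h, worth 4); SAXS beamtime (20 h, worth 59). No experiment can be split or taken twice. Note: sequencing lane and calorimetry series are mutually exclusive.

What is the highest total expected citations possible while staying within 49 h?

147

Best packing: AFM scan + sequencing lane + SAXS beamtime — 47 h, 147 total.
The closest alternative, cryo-EM session + sequencing lane + mass-spec batch + SAXS beamtime, reaches only 139.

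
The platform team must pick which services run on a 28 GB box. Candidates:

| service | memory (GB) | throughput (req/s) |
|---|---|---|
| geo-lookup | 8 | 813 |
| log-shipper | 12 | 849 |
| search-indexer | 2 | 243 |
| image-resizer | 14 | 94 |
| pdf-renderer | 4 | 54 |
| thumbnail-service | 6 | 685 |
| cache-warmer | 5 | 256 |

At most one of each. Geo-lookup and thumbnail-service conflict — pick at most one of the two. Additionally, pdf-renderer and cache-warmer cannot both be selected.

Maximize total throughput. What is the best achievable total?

2161

By throughput per GB: search-indexer 121.50, thumbnail-service 114.17, geo-lookup 101.62, log-shipper 70.75 lead.
Geo-lookup + log-shipper + search-indexer + cache-warmer uses 27 of the 28 GB and totals 2161.
Runner-up log-shipper + search-indexer + thumbnail-service + cache-warmer tops out at 2033.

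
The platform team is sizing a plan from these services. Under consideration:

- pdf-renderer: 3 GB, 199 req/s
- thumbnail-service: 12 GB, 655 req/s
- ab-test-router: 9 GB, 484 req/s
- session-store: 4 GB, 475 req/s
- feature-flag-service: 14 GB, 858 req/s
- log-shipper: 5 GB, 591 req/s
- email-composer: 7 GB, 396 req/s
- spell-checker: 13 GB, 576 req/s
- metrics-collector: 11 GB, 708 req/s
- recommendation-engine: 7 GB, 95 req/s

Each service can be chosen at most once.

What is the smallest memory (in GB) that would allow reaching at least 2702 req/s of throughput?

37

Minimise GB subject to total throughput ≥ 2702.
Taking pdf-renderer + session-store + feature-flag-service + log-shipper + metrics-collector gives 2831 (≥ 2702) for 37 GB.
Any bundle with less than 37 GB falls short of 2702.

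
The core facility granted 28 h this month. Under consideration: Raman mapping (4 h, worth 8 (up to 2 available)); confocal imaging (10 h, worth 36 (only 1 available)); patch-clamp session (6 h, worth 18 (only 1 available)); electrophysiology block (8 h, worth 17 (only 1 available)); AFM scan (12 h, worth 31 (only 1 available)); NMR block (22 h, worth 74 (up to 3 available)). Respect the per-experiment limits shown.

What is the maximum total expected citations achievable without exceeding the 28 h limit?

92

Taking the top-ratio experiments first gives confocal imaging + patch-clamp session + AFM scan for 85 (28 h).
The 22 h tied up in confocal imaging and AFM scan is better spent on NMR block — total rises to 92 (28 h).
Nothing else within 28 h beats 92.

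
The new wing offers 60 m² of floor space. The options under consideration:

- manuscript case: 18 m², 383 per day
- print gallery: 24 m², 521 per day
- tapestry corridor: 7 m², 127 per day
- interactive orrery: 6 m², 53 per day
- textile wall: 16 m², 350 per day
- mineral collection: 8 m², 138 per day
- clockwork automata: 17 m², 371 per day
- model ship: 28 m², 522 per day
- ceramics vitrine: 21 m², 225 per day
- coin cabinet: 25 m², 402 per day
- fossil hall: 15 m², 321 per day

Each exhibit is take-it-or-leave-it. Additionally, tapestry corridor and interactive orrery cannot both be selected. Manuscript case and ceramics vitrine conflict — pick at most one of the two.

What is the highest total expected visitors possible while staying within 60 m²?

1275

A density-first pass picks print gallery + textile wall + clockwork automata — 1242 at 57 m².
Dropping textile wall frees 16 m²; slotting in manuscript case (18 m²) lifts the total to 1275 at 59 m².
The closest alternative, manuscript case + print gallery + textile wall, reaches only 1254.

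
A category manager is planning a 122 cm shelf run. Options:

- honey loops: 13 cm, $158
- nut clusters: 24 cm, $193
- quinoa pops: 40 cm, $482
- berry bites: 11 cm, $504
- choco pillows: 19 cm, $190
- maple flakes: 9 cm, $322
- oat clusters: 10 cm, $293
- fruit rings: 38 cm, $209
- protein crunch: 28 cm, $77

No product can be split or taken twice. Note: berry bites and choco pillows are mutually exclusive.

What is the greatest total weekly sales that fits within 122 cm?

1968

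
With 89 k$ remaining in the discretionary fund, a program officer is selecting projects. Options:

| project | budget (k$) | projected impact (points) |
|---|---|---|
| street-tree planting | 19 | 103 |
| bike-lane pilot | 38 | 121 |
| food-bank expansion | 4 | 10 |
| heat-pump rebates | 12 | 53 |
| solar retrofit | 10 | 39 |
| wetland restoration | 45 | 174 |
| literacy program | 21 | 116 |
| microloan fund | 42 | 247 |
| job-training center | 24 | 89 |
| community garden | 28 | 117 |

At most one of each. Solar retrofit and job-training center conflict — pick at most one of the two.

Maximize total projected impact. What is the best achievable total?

The ratio ordering already packs tightly: street-tree planting + food-bank expansion + literacy program + microloan fund, 86 k$, 476.
The spare 3 k$ is too small for any remaining project, and no feasible exchange beats 476.

476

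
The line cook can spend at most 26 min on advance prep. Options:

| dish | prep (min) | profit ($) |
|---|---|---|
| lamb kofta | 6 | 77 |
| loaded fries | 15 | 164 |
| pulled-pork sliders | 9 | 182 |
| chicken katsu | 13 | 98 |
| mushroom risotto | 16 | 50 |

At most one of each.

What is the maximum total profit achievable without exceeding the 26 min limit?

346

Ranking by ratio (profit/min): pulled-pork sliders 20.22, lamb kofta 12.83, loaded fries 10.93.
A density-first pass picks lamb kofta + pulled-pork sliders — 259 at 15 min.
Replace lamb kofta with loaded fries: the trade gains 87 net, giving 346 at 24 min.
Runner-up pulled-pork sliders + chicken katsu tops out at 280.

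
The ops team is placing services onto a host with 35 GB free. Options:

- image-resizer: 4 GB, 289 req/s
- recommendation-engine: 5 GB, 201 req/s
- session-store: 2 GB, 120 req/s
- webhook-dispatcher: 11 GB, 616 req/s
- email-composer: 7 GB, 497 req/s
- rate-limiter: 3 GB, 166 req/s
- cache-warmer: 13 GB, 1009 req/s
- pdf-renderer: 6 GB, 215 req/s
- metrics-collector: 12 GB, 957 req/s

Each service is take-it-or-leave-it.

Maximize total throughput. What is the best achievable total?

2629

Filling by ratio: image-resizer + session-store + rate-limiter + cache-warmer + metrics-collector for 2541, with 1 GB left unused.
The 6 GB tied up in image-resizer and session-store is better spent on email-composer — total rises to 2629 (35 GB).
The closest alternative, session-store + email-composer + cache-warmer + metrics-collector, reaches only 2583.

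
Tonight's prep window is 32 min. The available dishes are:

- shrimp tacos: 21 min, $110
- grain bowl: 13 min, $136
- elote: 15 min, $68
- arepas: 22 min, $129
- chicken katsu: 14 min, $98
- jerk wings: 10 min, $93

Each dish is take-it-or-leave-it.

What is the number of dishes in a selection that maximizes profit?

Best achievable profit is 234.
For example grain bowl + chicken katsu achieves it, using 27 min.
Any selection reaching 234 contains exactly 2 dishes.

2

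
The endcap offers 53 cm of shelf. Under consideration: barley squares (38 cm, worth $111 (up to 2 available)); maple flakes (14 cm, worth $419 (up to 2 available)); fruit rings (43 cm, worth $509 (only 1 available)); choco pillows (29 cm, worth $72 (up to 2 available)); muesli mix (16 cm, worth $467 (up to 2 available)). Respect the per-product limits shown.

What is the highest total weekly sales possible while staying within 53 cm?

By weekly sales per cm: maple flakes 29.93, muesli mix 29.19, fruit rings 11.84 lead.
Filling by ratio: 2×maple flakes + muesli mix for 1305, with 9 cm left unused.
The 14 cm tied up in maple flakes is better spent on muesli mix — total rises to 1353 (46 cm).
Every other selection either busts 53 cm or exceeds an availability limit or fails to beat 1353.

1353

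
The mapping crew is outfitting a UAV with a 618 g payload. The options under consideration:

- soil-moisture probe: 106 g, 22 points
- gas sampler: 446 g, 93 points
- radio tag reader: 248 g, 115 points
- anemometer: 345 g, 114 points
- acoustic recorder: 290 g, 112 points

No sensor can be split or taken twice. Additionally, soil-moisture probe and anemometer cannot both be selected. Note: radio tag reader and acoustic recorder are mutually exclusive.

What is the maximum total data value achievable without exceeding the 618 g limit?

Ranking by ratio (data value/g): radio tag reader 0.46, acoustic recorder 0.39, anemometer 0.33, gas sampler 0.21.
Best packing: radio tag reader + anemometer — 593 g, 229 total.
The spare 25 g is too small for any remaining sensor, and no feasible exchange beats 229.

229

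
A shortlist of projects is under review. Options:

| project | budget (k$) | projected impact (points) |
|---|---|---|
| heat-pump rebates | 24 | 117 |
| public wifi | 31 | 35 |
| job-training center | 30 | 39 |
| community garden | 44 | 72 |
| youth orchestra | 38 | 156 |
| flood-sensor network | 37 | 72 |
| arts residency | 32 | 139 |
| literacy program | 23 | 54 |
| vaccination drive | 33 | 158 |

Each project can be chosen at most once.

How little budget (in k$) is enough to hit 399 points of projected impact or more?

Look for the lowest-budget combination reaching 399.
heat-pump rebates + arts residency + vaccination drive: 414 projected impact at 89 k$.
Any bundle with less than 89 k$ falls short of 399.

89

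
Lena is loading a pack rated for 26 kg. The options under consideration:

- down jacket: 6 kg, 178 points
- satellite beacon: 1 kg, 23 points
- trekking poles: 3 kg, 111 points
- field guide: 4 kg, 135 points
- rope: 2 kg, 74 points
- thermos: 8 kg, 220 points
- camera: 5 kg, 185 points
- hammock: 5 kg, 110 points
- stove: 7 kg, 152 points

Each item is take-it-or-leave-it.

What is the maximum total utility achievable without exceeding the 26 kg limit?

A density-first pass picks down jacket + satellite beacon + trekking poles + field guide + rope + camera + hammock — 816 at 26 kg.
The 8 kg tied up in satellite beacon and rope and hammock is better spent on thermos — total rises to 829 (26 kg).
Runner-up down jacket + satellite beacon + trekking poles + field guide + rope + camera + hammock tops out at 816.

829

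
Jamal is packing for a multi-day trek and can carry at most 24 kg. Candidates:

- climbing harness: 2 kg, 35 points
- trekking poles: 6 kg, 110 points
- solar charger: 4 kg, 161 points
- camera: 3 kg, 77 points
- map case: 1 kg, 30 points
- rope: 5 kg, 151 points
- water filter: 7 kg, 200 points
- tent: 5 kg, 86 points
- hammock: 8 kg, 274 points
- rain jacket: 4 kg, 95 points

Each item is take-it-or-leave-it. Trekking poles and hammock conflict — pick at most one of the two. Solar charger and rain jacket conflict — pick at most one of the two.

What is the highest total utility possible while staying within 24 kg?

786

The ratio heuristic lands on climbing harness + solar charger + camera + map case + rope + hammock (728) but leaves 1 kg idle.
The 6 kg tied up in climbing harness and camera and map case is better spent on water filter — total rises to 786 (24 kg).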